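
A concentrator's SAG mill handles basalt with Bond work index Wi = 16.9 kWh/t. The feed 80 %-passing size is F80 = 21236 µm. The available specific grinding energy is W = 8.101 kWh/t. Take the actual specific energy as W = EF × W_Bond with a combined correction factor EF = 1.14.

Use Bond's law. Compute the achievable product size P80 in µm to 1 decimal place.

P80 = 418.0 µm

W = 10 Wi (P80^-0.5 − F80^-0.5)
W_Bond = W / EF = 8.101 / 1.14 = 7.1061 kWh/t
⇒ 1/√P80 = W_Bond/(10·Wi) + 1/√F80
  = 7.1061/(10·16.9) + 1/√21236 = 0.042048 + 0.006862 = 0.048910
P80 = (1/0.048910)² = 20.4456² = 418.02 µm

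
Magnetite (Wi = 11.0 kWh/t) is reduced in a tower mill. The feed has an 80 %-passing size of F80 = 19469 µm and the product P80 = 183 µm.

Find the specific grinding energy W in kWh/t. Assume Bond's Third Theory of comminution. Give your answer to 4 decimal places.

W = 10 Wi (1/√P80 − 1/√F80)  [Bond]
1/√183 = 0.073922;  1/√19469 = 0.007167
W = 10·11.0·(0.073922 − 0.007167) = 7.3431 kWh/t

W = 7.3431 kWh/t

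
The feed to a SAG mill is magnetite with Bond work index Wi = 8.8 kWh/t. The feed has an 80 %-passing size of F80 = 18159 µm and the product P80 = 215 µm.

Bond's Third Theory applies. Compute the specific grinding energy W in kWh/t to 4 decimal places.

W = 10 Wi / √P80 − 10 Wi / √F80
1/√215 = 0.068199;  1/√18159 = 0.007421
W = 10·8.8·(0.068199 − 0.007421) = 5.3485 kWh/t

W = 5.3485 kWh/t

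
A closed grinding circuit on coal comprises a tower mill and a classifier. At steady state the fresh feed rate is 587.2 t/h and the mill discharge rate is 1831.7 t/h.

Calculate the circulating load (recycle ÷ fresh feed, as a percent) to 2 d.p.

Mill node: discharge = fresh + recycle.
R = M − F = 1831.7 − 587.2 = 1244.5 t/h
CL = 100·R/F = 100·1244.5/587.2 = 211.94 %

CL = 211.94 %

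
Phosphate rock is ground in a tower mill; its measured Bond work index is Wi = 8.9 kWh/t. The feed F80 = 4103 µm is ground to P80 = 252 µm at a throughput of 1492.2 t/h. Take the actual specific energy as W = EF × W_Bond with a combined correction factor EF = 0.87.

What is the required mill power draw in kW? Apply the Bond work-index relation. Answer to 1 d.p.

P = 5474.6 kW

W = 10 Wi (1/√P80 − 1/√F80)  [Bond]
W = 10·8.9·(1/√252 − 1/√4103) = 10·8.9·(0.047382) = 4.2170 kWh/t
With EF = 0.87: W = 4.2170·0.87 = 3.6688 kWh/t
Mill draw = 3.6688 × 1492.2 = 5474.6 kW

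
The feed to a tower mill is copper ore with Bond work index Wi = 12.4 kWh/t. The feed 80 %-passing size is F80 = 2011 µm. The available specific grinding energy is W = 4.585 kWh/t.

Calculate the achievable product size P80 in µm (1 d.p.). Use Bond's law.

W = 10·Wi·[P80^(−½) − F80^(−½)]
1/√P80 = 1/√F80 + W/(10·Wi)
  = 4.5850/(10·12.4) + 1/√2011 = 0.036976 + 0.022299 = 0.059275
P80 = (1/0.059275)² = 16.8704² = 284.61 µm

P80 = 284.6 µm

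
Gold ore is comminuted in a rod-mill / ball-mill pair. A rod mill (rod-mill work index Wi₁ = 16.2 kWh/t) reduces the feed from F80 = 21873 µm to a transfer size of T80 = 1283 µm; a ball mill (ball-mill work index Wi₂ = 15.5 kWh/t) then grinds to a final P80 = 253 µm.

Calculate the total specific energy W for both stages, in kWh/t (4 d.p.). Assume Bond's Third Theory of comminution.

W = 8.8448 kWh/t

W_Bond = 10·Wi·(1/√P₈₀ − 1/√F₈₀)
Stage 1 (21873→1283 µm, Wi₁=16.2): W₁ = 10·16.2·(0.027918 − 0.006762) = 3.4274 kWh/t
Stage 2 (1283→253 µm, Wi₂=15.5): W₂ = 10·15.5·(0.062869 − 0.027918) = 5.4175 kWh/t
W = W₁ + W₂ = 3.4274 + 5.4175 = 8.8448 kWh/t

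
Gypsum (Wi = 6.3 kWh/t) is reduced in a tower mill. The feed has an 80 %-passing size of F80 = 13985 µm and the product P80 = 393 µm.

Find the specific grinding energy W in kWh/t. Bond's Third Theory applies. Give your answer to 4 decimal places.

W = 10 Wi (P80^-0.5 − F80^-0.5)
1/√393 = 0.050443;  1/√13985 = 0.008456
W = 10·6.3·(0.050443 − 0.008456) = 2.6452 kWh/t

W = 2.6452 kWh/t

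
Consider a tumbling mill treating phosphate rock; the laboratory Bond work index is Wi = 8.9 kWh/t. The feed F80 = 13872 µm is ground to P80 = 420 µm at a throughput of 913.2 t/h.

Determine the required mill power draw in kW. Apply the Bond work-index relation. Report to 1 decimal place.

P = 3275.7 kW

W = 10 Wi (P80^-0.5 − F80^-0.5)
W = 10·8.9·(1/√420 − 1/√13872) = 10·8.9·(0.040305) = 3.5871 kWh/t
P = W·T = 3.5871·913.2 = 3275.7 kW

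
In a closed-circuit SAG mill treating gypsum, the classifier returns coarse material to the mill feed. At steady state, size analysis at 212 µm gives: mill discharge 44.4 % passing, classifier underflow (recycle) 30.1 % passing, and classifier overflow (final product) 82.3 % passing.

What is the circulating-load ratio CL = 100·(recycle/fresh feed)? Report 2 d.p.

Classifier node, passing 212 µm:
r = (o − d)/(d − u)
r = (82.3 − 44.4)/(44.4 − 30.1) = 37.9/14.3 = 2.6503
CL = 100·r = 265.03 %

CL = 265.03 %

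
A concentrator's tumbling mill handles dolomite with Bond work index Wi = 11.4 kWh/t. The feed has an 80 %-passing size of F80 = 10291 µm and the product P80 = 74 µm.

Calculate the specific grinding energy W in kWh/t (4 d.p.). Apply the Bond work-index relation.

W = 12.1285 kWh/t

W = 10·Wi·[P80^(−½) − F80^(−½)]
1/√74 = 0.116248;  1/√10291 = 0.009858
W = 10·11.4·(0.116248 − 0.009858) = 12.1285 kWh/t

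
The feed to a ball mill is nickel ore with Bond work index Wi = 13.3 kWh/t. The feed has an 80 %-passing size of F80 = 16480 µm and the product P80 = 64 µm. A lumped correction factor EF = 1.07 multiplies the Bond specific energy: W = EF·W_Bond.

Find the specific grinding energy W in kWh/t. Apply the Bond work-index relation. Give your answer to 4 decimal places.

W = 16.6802 kWh/t

W_Bond = 10·Wi·(1/√P₈₀ − 1/√F₈₀)
1/√64 = 0.125000;  1/√16480 = 0.007790
W = 10·13.3·(0.125000 − 0.007790) = 15.5890 kWh/t
W_actual = 1.07 × 15.5890 = 16.6802 kWh/t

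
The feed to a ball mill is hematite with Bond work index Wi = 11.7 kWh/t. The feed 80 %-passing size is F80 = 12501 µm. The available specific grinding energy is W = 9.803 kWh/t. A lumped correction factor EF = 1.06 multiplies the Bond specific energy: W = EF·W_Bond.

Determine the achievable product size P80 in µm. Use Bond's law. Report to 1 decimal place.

Bond:  W = 10 Wi (1/√P − 1/√F)
W_Bond = W / EF = 9.803 / 1.06 = 9.2481 kWh/t
P80^(−½) = W_Bond/(10 Wi) + F80^(−½)
  = 9.2481/(10·11.7) + 1/√12501 = 0.079044 + 0.008944 = 0.087988
P80 = (1/0.087988)² = 11.3652² = 129.17 µm

P80 = 129.2 µm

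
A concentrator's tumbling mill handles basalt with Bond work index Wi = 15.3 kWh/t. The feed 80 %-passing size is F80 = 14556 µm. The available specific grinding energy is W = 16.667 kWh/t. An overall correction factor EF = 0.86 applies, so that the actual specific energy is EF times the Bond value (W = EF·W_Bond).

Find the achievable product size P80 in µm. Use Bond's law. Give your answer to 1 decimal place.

P80 = 54.9 µm

Bond:  W = 10 Wi (1/√P − 1/√F)
W_Bond = W / EF = 16.667 / 0.86 = 19.3802 kWh/t
⇒ 1/√P80 = W_Bond/(10 Wi) + 1/√F80
  = 19.3802/(10·15.3) + 1/√14556 = 0.126668 + 0.008289 = 0.134957
P80 = (1/0.134957)² = 7.4098² = 54.90 µm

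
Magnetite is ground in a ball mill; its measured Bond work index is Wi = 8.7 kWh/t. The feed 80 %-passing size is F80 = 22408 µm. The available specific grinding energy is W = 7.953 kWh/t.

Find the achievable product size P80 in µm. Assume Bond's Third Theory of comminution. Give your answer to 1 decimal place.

W = 10 Wi (P80^-0.5 − F80^-0.5)
⇒ 1/√P80 = W/(10 Wi) + 1/√F80
  = 7.9530/(10·8.7) + 1/√22408 = 0.091414 + 0.006680 = 0.098094
P80 = (1/0.098094)² = 10.1943² = 103.92 µm

P80 = 103.9 µm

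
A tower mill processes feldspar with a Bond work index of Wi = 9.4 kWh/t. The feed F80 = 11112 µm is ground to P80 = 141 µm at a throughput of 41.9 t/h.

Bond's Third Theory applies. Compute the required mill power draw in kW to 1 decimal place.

W = 10 Wi / √P80 − 10 Wi / √F80
W = 10·9.4·(1/√141 − 1/√11112) = 10·9.4·(0.074729) = 7.0245 kWh/t
P_mill = W·ṁ = 7.0245·41.9 = 294.3 kW

P = 294.3 kW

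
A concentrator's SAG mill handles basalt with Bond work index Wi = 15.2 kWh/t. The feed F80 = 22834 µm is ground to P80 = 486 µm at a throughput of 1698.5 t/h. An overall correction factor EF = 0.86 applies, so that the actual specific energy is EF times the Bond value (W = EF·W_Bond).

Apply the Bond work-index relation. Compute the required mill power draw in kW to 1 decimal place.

P = 8602.1 kW

Bond: W = 10·Wi·(1/√P80 − 1/√F80)
W = 10·15.2·(1/√486 − 1/√22834) = 10·15.2·(0.038743) = 5.8890 kWh/t
Corrected W = EF·W_Bond = 0.86·5.8890 = 5.0645 kWh/t
P_mill = W·ṁ = 5.0645·1698.5 = 8602.1 kW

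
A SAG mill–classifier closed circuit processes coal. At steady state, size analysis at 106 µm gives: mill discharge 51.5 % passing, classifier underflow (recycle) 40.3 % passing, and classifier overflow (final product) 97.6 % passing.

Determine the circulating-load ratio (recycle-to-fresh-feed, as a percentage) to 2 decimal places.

CL = 411.61 %

Let r = R/F. Size balance at 106 µm:
(1+r)·d = r·u + o ⇒ r = (o−d)/(d−u)
r = (97.6 − 51.5)/(51.5 − 40.3) = 46.1/11.2 = 4.1161
CL = 100·r = 411.61 %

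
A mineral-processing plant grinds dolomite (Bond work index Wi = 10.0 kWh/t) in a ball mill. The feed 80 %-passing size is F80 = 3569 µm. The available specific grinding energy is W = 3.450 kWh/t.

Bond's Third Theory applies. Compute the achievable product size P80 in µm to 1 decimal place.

W = 10 Wi (1/√P80 − 1/√F80)  [Bond]
⇒ 1/√P80 = W/(10 Wi) + 1/√F80
  = 3.4500/(10·10.0) + 1/√3569 = 0.034500 + 0.016739 = 0.051239
P80 = (1/0.051239)² = 19.5164² = 380.89 µm

P80 = 380.9 µm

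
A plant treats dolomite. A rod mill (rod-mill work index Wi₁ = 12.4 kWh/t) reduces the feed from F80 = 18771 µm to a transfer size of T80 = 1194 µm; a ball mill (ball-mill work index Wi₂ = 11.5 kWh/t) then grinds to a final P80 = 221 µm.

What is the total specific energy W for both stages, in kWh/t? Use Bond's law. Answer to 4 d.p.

Bond: W = 10·Wi·(1/√P80 − 1/√F80)
Stage 1 (18771→1194 µm, Wi₁=12.4): W₁ = 10·12.4·(0.028940 − 0.007299) = 2.6835 kWh/t
Stage 2 (1194→221 µm, Wi₂=11.5): W₂ = 10·11.5·(0.067267 − 0.028940) = 4.4076 kWh/t
W = W₁ + W₂ = 2.6835 + 4.4076 = 7.0911 kWh/t

W = 7.0911 kWh/t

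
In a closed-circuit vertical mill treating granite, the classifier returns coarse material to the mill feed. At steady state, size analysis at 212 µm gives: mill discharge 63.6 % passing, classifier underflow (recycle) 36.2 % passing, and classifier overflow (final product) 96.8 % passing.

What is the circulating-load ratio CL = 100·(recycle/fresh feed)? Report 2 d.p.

Mass balance on the −212 µm fraction:
(1+r)·d = r·u + o ⇒ r = (o−d)/(d−u)
r = (96.8 − 63.6)/(63.6 − 36.2) = 33.2/27.4 = 1.2117
CL = 100·r = 121.17 %

CL = 121.17 %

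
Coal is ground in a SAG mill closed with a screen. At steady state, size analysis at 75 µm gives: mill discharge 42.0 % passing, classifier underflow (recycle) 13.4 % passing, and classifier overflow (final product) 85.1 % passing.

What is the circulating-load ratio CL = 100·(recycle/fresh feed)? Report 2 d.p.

CL = 150.70 %

Classifier node, passing 75 µm:
d + r·d = r·u + o → r(d−u) = o−d
r = (85.1 − 42.0)/(42.0 − 13.4) = 43.1/28.6 = 1.5070
CL = 100·r = 150.70 %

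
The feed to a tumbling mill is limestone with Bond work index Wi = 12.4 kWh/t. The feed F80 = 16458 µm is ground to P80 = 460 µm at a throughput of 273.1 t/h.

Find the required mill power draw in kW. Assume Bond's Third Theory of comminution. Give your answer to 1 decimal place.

W = 10 Wi / √P80 − 10 Wi / √F80
W = 10·12.4·(1/√460 − 1/√16458) = 10·12.4·(0.038830) = 4.8150 kWh/t
Power = W × throughput = 4.8150 kWh/t × 273.1 t/h = 1315.0 kW

P = 1315.0 kW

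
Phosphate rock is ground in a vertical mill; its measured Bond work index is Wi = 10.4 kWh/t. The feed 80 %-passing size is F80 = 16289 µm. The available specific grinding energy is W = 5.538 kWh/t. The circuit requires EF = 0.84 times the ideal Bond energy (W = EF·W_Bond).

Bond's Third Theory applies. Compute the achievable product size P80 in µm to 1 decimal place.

W = 10·Wi·(P80^(-½) − F80^(-½))
W_Bond = W / EF = 5.538 / 0.84 = 6.5929 kWh/t
P80^(−½) = W_Bond/(10 Wi) + F80^(−½)
  = 6.5929/(10·10.4) + 1/√16289 = 0.063393 + 0.007835 = 0.071228
P80 = (1/0.071228)² = 14.0394² = 197.10 µm

P80 = 197.1 µm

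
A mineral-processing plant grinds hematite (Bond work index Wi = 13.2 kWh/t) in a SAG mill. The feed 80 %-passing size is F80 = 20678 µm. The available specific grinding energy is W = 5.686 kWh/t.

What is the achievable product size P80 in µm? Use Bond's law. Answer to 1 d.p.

P80 = 399.5 µm

W = 10 Wi (P80^-0.5 − F80^-0.5)
P80^(−½) = W/(10 Wi) + F80^(−½)
  = 5.6860/(10·13.2) + 1/√20678 = 0.043076 + 0.006954 = 0.050030
P80 = (1/0.050030)² = 19.9880² = 399.52 µm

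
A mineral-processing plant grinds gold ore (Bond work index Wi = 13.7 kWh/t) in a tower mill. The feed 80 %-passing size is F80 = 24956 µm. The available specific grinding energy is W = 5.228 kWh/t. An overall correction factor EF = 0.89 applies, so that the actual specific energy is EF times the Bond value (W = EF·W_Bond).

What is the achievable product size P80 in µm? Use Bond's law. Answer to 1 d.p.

P80 = 413.0 µm

W = 10·Wi·[P80^(−½) − F80^(−½)]
W_Bond = W / EF = 5.228 / 0.89 = 5.8742 kWh/t
P80^-0.5 = F80^-0.5 + W_Bond/(10 Wi)
  = 5.8742/(10·13.7) + 1/√24956 = 0.042877 + 0.006330 = 0.049207
P80 = (1/0.049207)² = 20.3222² = 412.99 µm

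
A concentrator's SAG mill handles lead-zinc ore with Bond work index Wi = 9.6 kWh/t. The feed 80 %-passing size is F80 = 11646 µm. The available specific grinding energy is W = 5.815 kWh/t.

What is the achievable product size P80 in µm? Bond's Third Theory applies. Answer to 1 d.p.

W_Bond = 10·Wi·(1/√P₈₀ − 1/√F₈₀)
P80^(−½) = W/(10 Wi) + F80^(−½)
  = 5.8150/(10·9.6) + 1/√11646 = 0.060573 + 0.009266 = 0.069839
P80 = (1/0.069839)² = 14.3186² = 205.02 µm

P80 = 205.0 µm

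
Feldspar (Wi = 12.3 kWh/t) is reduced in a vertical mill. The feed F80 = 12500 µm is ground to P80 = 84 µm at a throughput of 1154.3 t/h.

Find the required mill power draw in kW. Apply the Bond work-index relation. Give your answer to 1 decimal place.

W = 10 Wi (1/√P80 − 1/√F80)  [Bond]
W = 10·12.3·(1/√84 − 1/√12500) = 10·12.3·(0.100165) = 12.3203 kWh/t
P = W·T = 12.3203·1154.3 = 14221.3 kW

P = 14221.3 kW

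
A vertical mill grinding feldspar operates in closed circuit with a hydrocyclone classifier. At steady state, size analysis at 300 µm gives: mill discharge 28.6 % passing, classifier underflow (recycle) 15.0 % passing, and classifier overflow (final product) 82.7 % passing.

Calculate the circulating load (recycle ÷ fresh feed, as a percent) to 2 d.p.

CL = 397.79 %

Classifier node, passing 300 µm:
(1+r)d = ru + o → r = (o−d)/(d−u)
r = (82.7 − 28.6)/(28.6 − 15.0) = 54.1/13.6 = 3.9779
CL = 100·r = 397.79 %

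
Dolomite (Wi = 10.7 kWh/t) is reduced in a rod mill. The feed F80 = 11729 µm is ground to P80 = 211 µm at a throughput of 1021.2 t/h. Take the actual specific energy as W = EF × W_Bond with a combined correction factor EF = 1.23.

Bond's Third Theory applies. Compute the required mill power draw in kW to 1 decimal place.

P = 8011.5 kW

W = 10·Wi·(P80^(-½) − F80^(-½))
W = 10·10.7·(1/√211 − 1/√11729) = 10·10.7·(0.059609) = 6.3782 kWh/t
W_actual = 1.23 × 6.3782 = 7.8452 kWh/t
P = W·T = 7.8452·1021.2 = 8011.5 kW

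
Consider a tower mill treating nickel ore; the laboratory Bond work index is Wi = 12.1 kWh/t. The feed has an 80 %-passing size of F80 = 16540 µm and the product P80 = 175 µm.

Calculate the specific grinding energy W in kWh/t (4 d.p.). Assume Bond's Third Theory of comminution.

W = 8.2059 kWh/t

W = 10·Wi·(P80^(-½) − F80^(-½))
1/√175 = 0.075593;  1/√16540 = 0.007776
W = 10·12.1·(0.075593 − 0.007776) = 8.2059 kWh/t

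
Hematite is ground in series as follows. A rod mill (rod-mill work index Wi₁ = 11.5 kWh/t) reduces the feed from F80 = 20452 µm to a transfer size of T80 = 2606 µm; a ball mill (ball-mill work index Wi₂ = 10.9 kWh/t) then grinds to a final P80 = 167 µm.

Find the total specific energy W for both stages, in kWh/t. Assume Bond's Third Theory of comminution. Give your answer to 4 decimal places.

W = 10 Wi / √P80 − 10 Wi / √F80
Stage 1 (20452→2606 µm, Wi₁=11.5): W₁ = 10·11.5·(0.019589 − 0.006992) = 1.4486 kWh/t
Stage 2 (2606→167 µm, Wi₂=10.9): W₂ = 10·10.9·(0.077382 − 0.019589) = 6.2995 kWh/t
W = W₁ + W₂ = 1.4486 + 6.2995 = 7.7481 kWh/t

W = 7.7481 kWh/t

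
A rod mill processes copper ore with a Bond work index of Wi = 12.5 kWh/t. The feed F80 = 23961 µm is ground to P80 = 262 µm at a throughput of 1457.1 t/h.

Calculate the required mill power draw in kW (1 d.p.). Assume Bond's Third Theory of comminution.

Bond: W = 10·Wi·(1/√P80 − 1/√F80)
W = 10·12.5·(1/√262 − 1/√23961) = 10·12.5·(0.055320) = 6.9150 kWh/t
Mill draw = 6.9150 × 1457.1 = 10075.8 kW

P = 10075.8 kW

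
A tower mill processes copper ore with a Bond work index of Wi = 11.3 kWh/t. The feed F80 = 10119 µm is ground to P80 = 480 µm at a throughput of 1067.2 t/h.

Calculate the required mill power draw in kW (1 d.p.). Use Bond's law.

P = 4305.5 kW

W = 10·Wi·(P80^(-½) − F80^(-½))
W = 10·11.3·(1/√480 − 1/√10119) = 10·11.3·(0.035703) = 4.0344 kWh/t
Power = W × throughput = 4.0344 kWh/t × 1067.2 t/h = 4305.5 kW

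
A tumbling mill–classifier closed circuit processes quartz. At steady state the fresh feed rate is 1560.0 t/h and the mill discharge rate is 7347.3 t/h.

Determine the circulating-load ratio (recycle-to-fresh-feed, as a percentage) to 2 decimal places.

Discharge = new feed + return, hence
R = M − F = 7347.3 − 1560.0 = 5787.3 t/h
CL = 100·R/F = 100·5787.3/1560.0 = 370.98 %

CL = 370.98 %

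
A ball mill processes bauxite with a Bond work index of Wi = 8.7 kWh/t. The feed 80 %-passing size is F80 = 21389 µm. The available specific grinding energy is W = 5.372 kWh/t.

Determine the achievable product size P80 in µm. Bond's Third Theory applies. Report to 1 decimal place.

P80 = 212.6 µm

W = 10 Wi (P80^-0.5 − F80^-0.5)
⇒ 1/√P80 = W/(10 Wi) + 1/√F80
  = 5.3720/(10·8.7) + 1/√21389 = 0.061747 + 0.006838 = 0.068585
P80 = (1/0.068585)² = 14.5805² = 212.59 µm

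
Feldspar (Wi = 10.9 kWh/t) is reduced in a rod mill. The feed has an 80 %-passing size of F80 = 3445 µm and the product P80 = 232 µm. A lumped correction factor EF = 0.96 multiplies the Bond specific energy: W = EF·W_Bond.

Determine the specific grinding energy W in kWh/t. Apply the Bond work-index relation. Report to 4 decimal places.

Bond: W = 10·Wi·(1/√P80 − 1/√F80)
1/√232 = 0.065653;  1/√3445 = 0.017037
W = 10·10.9·(0.065653 − 0.017037) = 5.2991 kWh/t
With EF = 0.96: W = 5.2991·0.96 = 5.0872 kWh/t

W = 5.0872 kWh/t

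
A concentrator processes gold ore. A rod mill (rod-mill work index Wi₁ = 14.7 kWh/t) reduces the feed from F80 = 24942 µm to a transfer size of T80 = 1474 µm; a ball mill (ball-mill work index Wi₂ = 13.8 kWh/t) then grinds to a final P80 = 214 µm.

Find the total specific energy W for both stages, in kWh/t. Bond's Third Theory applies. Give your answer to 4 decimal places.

W = 10 Wi / √P80 − 10 Wi / √F80
Stage 1 (24942→1474 µm, Wi₁=14.7): W₁ = 10·14.7·(0.026047 − 0.006332) = 2.8981 kWh/t
Stage 2 (1474→214 µm, Wi₂=13.8): W₂ = 10·13.8·(0.068359 − 0.026047) = 5.8391 kWh/t
W = W₁ + W₂ = 2.8981 + 5.8391 = 8.7371 kWh/t

W = 8.7371 kWh/t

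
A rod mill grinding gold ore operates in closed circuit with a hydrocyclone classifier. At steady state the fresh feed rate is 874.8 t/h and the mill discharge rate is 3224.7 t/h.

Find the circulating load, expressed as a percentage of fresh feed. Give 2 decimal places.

Discharge = new feed + return, hence
R = M − F = 3224.7 − 874.8 = 2349.9 t/h
CL = 100·R/F = 100·2349.9/874.8 = 268.62 %

CL = 268.62 %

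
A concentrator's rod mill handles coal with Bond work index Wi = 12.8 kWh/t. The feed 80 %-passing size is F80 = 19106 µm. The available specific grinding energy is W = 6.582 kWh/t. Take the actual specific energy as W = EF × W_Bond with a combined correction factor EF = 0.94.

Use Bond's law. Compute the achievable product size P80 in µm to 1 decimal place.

W = 10 Wi (1/√P80 − 1/√F80)  [Bond]
W_Bond = W / EF = 6.582 / 0.94 = 7.0021 kWh/t
P80^(−½) = W_Bond/(10 Wi) + F80^(−½)
  = 7.0021/(10·12.8) + 1/√19106 = 0.054704 + 0.007235 = 0.061939
P80 = (1/0.061939)² = 16.1450² = 260.66 µm

P80 = 260.7 µm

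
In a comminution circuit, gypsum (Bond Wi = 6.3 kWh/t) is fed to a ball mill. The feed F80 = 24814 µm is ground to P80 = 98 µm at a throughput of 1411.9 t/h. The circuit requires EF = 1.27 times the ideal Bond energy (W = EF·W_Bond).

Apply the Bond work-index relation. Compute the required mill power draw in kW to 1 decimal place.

W = 10 Wi (P80^-0.5 − F80^-0.5)
W = 10·6.3·(1/√98 − 1/√24814) = 10·6.3·(0.094667) = 5.9640 kWh/t
Apply correction: 5.9640 × 1.27 = 7.5743 kWh/t
P = W·T = 7.5743·1411.9 = 10694.2 kW

P = 10694.2 kW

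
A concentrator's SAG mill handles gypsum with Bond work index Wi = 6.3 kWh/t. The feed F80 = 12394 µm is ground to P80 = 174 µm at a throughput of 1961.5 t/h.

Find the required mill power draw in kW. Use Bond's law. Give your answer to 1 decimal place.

P = 8258.2 kW

W_Bond = 10·Wi·(1/√P₈₀ − 1/√F₈₀)
W = 10·6.3·(1/√174 − 1/√12394) = 10·6.3·(0.066827) = 4.2101 kWh/t
P = W·T = 4.2101·1961.5 = 8258.2 kW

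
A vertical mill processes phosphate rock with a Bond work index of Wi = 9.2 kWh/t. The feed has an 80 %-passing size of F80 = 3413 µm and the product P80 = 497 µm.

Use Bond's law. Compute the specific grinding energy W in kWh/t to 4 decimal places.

W = 2.5520 kWh/t

W = 10 Wi (P80^-0.5 − F80^-0.5)
1/√497 = 0.044856;  1/√3413 = 0.017117
W = 10·9.2·(0.044856 − 0.017117) = 2.5520 kWh/t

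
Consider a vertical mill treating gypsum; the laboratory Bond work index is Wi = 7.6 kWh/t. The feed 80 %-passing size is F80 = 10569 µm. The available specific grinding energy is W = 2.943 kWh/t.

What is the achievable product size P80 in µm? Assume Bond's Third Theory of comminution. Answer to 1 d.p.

W = 10 Wi (P80^-0.5 − F80^-0.5)
⇒ 1/√P80 = W/(10 Wi) + 1/√F80
  = 2.9430/(10·7.6) + 1/√10569 = 0.038724 + 0.009727 = 0.048451
P80 = (1/0.048451)² = 20.6395² = 425.99 µm

P80 = 426.0 µm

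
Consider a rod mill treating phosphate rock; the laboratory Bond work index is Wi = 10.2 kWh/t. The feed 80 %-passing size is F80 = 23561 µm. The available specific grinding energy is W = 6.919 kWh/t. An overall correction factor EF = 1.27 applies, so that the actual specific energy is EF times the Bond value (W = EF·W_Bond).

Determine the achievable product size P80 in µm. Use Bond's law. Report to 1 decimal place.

P80 = 278.5 µm

W_Bond = 10·Wi·(1/√P₈₀ − 1/√F₈₀)
W_Bond = W / EF = 6.919 / 1.27 = 5.4480 kWh/t
P80^-0.5 = F80^-0.5 + W_Bond/(10 Wi)
  = 5.4480/(10·10.2) + 1/√23561 = 0.053412 + 0.006515 = 0.059927
P80 = (1/0.059927)² = 16.6870² = 278.46 µm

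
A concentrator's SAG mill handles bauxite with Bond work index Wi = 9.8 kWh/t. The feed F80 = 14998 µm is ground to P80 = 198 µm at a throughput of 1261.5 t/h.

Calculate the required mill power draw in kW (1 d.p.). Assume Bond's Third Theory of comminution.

P = 7776.3 kW

W = 10 Wi (1/√P80 − 1/√F80)  [Bond]
W = 10·9.8·(1/√198 − 1/√14998) = 10·9.8·(0.062901) = 6.1643 kWh/t
Mill draw = 6.1643 × 1261.5 = 7776.3 kW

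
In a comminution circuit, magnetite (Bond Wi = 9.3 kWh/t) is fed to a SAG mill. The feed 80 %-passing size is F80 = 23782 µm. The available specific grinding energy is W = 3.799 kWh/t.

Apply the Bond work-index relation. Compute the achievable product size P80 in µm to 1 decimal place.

W = 10 Wi / √P80 − 10 Wi / √F80
⇒ 1/√P80 = W/(10 Wi) + 1/√F80
  = 3.7990/(10·9.3) + 1/√23782 = 0.040849 + 0.006484 = 0.047334
P80 = (1/0.047334)² = 21.1265² = 446.33 µm

P80 = 446.3 µm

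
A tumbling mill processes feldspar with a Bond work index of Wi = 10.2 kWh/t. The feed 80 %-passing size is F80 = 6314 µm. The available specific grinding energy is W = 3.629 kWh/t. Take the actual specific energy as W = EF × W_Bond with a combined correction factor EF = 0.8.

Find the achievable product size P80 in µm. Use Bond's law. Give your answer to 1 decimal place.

Bond:  W = 10 Wi (1/√P − 1/√F)
W_Bond = W / EF = 3.629 / 0.8 = 4.5362 kWh/t
1/√P80 = 1/√F80 + W_Bond/(10·Wi)
  = 4.5362/(10·10.2) + 1/√6314 = 0.044473 + 0.012585 = 0.057058
P80 = (1/0.057058)² = 17.5261² = 307.16 µm

P80 = 307.2 µm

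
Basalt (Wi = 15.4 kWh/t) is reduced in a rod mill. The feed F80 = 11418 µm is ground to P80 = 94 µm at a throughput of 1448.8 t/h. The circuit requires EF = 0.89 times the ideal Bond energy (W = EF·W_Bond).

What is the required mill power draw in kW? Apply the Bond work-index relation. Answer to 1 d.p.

Bond:  W = 10 Wi (1/√P − 1/√F)
W = 10·15.4·(1/√94 − 1/√11418) = 10·15.4·(0.093784) = 14.4427 kWh/t
Apply correction: 14.4427 × 0.89 = 12.8540 kWh/t
Power = W × throughput = 12.8540 kWh/t × 1448.8 t/h = 18622.9 kW

P = 18622.9 kW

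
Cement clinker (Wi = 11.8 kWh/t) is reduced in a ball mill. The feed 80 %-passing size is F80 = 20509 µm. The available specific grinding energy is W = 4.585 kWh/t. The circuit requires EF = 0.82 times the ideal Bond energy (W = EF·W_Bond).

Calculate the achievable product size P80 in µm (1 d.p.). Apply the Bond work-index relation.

P80 = 338.3 µm

W = 10·Wi·(P80^(-½) − F80^(-½))
W_Bond = W / EF = 4.585 / 0.82 = 5.5915 kWh/t
⇒ 1/√P80 = W_Bond/(10·Wi) + 1/√F80
  = 5.5915/(10·11.8) + 1/√20509 = 0.047385 + 0.006983 = 0.054368
P80 = (1/0.054368)² = 18.3932² = 338.31 µm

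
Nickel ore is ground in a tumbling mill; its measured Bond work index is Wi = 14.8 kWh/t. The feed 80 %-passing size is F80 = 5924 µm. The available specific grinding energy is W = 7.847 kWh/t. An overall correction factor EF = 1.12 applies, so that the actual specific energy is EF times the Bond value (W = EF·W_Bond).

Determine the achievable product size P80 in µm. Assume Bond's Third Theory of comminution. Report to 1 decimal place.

P80 = 274.7 µm

Bond:  W = 10 Wi (1/√P − 1/√F)
W_Bond = W / EF = 7.847 / 1.12 = 7.0062 kWh/t
P80^-0.5 = F80^-0.5 + W_Bond/(10 Wi)
  = 7.0062/(10·14.8) + 1/√5924 = 0.047340 + 0.012992 = 0.060332
P80 = (1/0.060332)² = 16.5749² = 274.73 µm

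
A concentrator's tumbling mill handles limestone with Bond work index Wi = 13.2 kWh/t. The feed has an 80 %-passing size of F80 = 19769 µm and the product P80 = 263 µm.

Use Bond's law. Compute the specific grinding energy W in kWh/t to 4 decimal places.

W = 10 Wi / √P80 − 10 Wi / √F80
1/√263 = 0.061663;  1/√19769 = 0.007112
W = 10·13.2·(0.061663 − 0.007112) = 7.2007 kWh/t

W = 7.2007 kWh/t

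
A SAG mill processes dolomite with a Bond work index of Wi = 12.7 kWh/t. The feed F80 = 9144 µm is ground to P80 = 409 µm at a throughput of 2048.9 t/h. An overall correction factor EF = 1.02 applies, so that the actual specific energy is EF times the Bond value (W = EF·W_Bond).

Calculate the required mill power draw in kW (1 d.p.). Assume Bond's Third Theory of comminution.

Bond: W = 10·Wi·(1/√P80 − 1/√F80)
W = 10·12.7·(1/√409 − 1/√9144) = 10·12.7·(0.038989) = 4.9516 kWh/t
Apply correction: 4.9516 × 1.02 = 5.0507 kWh/t
Mill draw = 5.0507 × 2048.9 = 10348.3 kW

P = 10348.3 kW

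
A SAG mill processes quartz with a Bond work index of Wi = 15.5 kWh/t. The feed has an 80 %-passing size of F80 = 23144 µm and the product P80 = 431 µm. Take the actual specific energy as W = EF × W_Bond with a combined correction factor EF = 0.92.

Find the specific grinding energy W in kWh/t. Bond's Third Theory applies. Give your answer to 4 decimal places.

W = 5.9315 kWh/t

W = 10·Wi·(P80^(-½) − F80^(-½))
1/√431 = 0.048168;  1/√23144 = 0.006573
W = 10·15.5·(0.048168 − 0.006573) = 6.4472 kWh/t
W_actual = 0.92 × 6.4472 = 5.9315 kWh/t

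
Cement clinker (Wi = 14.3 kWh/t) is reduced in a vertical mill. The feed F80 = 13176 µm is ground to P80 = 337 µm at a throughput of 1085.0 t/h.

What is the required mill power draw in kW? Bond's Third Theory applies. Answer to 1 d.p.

P = 7100.2 kW

W = 10·Wi·(P80^(-½) − F80^(-½))
W = 10·14.3·(1/√337 − 1/√13176) = 10·14.3·(0.045762) = 6.5439 kWh/t
Power = W × throughput = 6.5439 kWh/t × 1085.0 t/h = 7100.2 kW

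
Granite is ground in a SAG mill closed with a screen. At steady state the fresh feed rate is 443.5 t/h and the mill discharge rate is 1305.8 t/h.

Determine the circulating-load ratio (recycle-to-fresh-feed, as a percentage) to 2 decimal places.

Steady state: M = F + R.
R = M − F = 1305.8 − 443.5 = 862.3 t/h
CL = 100·R/F = 100·862.3/443.5 = 194.43 %

CL = 194.43 %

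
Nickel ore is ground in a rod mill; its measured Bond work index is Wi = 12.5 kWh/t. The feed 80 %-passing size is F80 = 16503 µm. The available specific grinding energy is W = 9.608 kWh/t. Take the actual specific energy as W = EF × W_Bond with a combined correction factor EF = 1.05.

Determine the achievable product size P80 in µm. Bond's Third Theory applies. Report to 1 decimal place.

P80 = 152.5 µm

Bond: W = 10·Wi·(1/√P80 − 1/√F80)
W_Bond = W / EF = 9.608 / 1.05 = 9.1505 kWh/t
P80^-0.5 = F80^-0.5 + W_Bond/(10 Wi)
  = 9.1505/(10·12.5) + 1/√16503 = 0.073204 + 0.007784 = 0.080988
P80 = (1/0.080988)² = 12.3475² = 152.46 µm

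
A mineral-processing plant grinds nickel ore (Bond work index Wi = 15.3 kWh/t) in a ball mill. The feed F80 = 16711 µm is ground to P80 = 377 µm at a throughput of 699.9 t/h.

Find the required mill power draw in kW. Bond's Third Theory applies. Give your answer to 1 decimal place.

W = 10·Wi·(P80^(-½) − F80^(-½))
W = 10·15.3·(1/√377 − 1/√16711) = 10·15.3·(0.043767) = 6.6963 kWh/t
P = W·T = 6.6963·699.9 = 4686.8 kW

P = 4686.8 kW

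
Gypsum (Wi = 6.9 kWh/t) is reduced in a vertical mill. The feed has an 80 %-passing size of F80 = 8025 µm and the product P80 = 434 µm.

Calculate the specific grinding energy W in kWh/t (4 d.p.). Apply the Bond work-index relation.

Bond:  W = 10 Wi (1/√P − 1/√F)
1/√434 = 0.048002;  1/√8025 = 0.011163
W = 10·6.9·(0.048002 − 0.011163) = 2.5419 kWh/t

W = 2.5419 kWh/t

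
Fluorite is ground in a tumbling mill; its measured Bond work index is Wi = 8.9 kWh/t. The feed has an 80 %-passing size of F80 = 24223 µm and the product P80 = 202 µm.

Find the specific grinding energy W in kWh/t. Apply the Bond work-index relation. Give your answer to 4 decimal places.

W = 5.6902 kWh/t

W = 10·Wi·(P80^(-½) − F80^(-½))
1/√202 = 0.070360;  1/√24223 = 0.006425
W = 10·8.9·(0.070360 − 0.006425) = 5.6902 kWh/t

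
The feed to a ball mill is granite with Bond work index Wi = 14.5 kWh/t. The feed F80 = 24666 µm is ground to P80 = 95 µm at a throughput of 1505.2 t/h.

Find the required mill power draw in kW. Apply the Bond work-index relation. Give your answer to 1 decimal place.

W = 10 Wi (P80^-0.5 − F80^-0.5)
W = 10·14.5·(1/√95 − 1/√24666) = 10·14.5·(0.096231) = 13.9534 kWh/t
P_mill = W·ṁ = 13.9534·1505.2 = 21002.7 kW

P = 21002.7 kW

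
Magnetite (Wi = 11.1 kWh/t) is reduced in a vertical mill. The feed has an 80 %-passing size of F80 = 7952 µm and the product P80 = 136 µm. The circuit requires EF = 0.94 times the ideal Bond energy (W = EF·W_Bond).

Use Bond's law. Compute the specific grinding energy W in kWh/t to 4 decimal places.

W = 10 Wi (P80^-0.5 − F80^-0.5)
1/√136 = 0.085749;  1/√7952 = 0.011214
W = 10·11.1·(0.085749 − 0.011214) = 8.2734 kWh/t
Apply correction: 8.2734 × 0.94 = 7.7770 kWh/t

W = 7.7770 kWh/t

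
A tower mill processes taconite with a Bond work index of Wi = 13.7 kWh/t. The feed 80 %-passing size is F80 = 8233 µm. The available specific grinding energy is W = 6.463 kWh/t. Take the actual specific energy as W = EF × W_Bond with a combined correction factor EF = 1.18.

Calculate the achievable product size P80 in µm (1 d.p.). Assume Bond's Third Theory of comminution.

P80 = 384.5 µm

W = 10 Wi / √P80 − 10 Wi / √F80
W_Bond = W / EF = 6.463 / 1.18 = 5.4771 kWh/t
⇒ 1/√P80 = W_Bond/(10·Wi) + 1/√F80
  = 5.4771/(10·13.7) + 1/√8233 = 0.039979 + 0.011021 = 0.051000
P80 = (1/0.051000)² = 19.6079² = 384.47 µm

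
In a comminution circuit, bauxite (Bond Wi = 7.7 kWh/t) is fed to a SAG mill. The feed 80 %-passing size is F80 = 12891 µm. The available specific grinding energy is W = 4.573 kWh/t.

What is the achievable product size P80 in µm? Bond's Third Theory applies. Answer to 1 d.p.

P80 = 215.0 µm

W = 10·Wi·(P80^(-½) − F80^(-½))
P80^-0.5 = F80^-0.5 + W/(10 Wi)
  = 4.5730/(10·7.7) + 1/√12891 = 0.059390 + 0.008808 = 0.068197
P80 = (1/0.068197)² = 14.6634² = 215.01 µm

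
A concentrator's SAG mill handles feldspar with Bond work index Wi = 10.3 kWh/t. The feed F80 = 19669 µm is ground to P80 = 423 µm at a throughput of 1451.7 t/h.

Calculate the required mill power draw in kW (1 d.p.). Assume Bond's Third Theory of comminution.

P = 6204.0 kW

W = 10 Wi (P80^-0.5 − F80^-0.5)
W = 10·10.3·(1/√423 − 1/√19669) = 10·10.3·(0.041491) = 4.2736 kWh/t
Mill draw = 4.2736 × 1451.7 = 6204.0 kW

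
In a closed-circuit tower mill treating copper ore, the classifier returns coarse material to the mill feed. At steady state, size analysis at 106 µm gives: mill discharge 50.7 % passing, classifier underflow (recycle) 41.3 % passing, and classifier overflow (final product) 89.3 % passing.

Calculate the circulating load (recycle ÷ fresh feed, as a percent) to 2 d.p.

CL = 410.64 %

Classifier node, passing 106 µm:
Fd + Rd = Ru + Fo ⇒ R/F = (o−d)/(d−u)
r = (89.3 − 50.7)/(50.7 − 41.3) = 38.6/9.4 = 4.1064
CL = 100·r = 410.64 %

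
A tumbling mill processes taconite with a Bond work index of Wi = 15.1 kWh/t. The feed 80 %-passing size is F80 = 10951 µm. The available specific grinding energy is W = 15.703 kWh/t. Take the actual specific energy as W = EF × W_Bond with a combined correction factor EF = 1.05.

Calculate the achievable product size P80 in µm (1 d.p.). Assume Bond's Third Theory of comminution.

P80 = 84.8 µm

W = 10·Wi·[P80^(−½) − F80^(−½)]
W_Bond = W / EF = 15.703 / 1.05 = 14.9552 kWh/t
⇒ 1/√P80 = W_Bond/(10 Wi) + 1/√F80
  = 14.9552/(10·15.1) + 1/√10951 = 0.099041 + 0.009556 = 0.108597
P80 = (1/0.108597)² = 9.2083² = 84.79 µm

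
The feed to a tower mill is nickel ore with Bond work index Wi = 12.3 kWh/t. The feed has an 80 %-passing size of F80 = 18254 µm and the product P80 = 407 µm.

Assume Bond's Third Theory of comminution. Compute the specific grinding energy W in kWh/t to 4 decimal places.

Bond:  W = 10 Wi (1/√P − 1/√F)
1/√407 = 0.049568;  1/√18254 = 0.007402
W = 10·12.3·(0.049568 − 0.007402) = 5.1865 kWh/t

W = 5.1865 kWh/t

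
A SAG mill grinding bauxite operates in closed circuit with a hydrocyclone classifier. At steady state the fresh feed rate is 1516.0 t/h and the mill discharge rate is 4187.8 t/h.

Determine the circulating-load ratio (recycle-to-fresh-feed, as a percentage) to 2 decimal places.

CL = 176.24 %

M = F + R at steady state, so:
R = M − F = 4187.8 − 1516.0 = 2671.8 t/h
CL = 100·R/F = 100·2671.8/1516.0 = 176.24 %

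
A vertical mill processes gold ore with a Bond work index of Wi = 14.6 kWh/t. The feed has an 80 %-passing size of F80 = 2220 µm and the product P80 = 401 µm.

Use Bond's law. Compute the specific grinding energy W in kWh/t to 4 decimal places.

W = 4.1922 kWh/t

W = 10 Wi (P80^-0.5 − F80^-0.5)
1/√401 = 0.049938;  1/√2220 = 0.021224
W = 10·14.6·(0.049938 − 0.021224) = 4.1922 kWh/t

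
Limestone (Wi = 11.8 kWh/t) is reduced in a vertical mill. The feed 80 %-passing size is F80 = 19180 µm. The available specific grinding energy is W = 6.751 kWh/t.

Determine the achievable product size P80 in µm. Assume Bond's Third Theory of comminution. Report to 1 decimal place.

W = 10·Wi·(P80^(-½) − F80^(-½))
1/√P80 = 1/√F80 + W/(10·Wi)
  = 6.7510/(10·11.8) + 1/√19180 = 0.057212 + 0.007221 = 0.064433
P80 = (1/0.064433)² = 15.5201² = 240.87 µm

P80 = 240.9 µm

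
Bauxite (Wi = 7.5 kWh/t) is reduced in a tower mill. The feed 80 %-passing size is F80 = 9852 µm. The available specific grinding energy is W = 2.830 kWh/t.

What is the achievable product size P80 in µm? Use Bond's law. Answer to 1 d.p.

W = 10 Wi / √P80 − 10 Wi / √F80
P80^-0.5 = F80^-0.5 + W/(10 Wi)
  = 2.8300/(10·7.5) + 1/√9852 = 0.037733 + 0.010075 = 0.047808
P80 = (1/0.047808)² = 20.9169² = 437.52 µm

P80 = 437.5 µm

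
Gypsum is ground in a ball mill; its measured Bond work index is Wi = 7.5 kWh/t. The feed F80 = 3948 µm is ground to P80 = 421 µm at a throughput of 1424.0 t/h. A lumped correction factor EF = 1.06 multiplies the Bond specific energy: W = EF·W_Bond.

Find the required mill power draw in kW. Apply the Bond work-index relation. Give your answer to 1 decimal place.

P = 3715.7 kW

Bond: W = 10·Wi·(1/√P80 − 1/√F80)
W = 10·7.5·(1/√421 − 1/√3948) = 10·7.5·(0.032822) = 2.4616 kWh/t
W_actual = 1.06 × 2.4616 = 2.6093 kWh/t
Mill draw = 2.6093 × 1424.0 = 3715.7 kW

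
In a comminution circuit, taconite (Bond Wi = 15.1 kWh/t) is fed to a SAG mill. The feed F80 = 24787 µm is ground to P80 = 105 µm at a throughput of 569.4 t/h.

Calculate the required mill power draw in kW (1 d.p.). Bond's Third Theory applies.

W = 10 Wi (P80^-0.5 − F80^-0.5)
W = 10·15.1·(1/√105 − 1/√24787) = 10·15.1·(0.091238) = 13.7770 kWh/t
P_mill = W·ṁ = 13.7770·569.4 = 7844.6 kW

P = 7844.6 kW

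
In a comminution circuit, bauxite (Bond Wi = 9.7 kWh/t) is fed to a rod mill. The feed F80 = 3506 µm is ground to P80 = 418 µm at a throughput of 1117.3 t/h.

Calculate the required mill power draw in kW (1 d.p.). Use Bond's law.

P = 3470.6 kW

W = 10 Wi / √P80 − 10 Wi / √F80
W = 10·9.7·(1/√418 − 1/√3506) = 10·9.7·(0.032023) = 3.1062 kWh/t
Mill draw = 3.1062 × 1117.3 = 3470.6 kW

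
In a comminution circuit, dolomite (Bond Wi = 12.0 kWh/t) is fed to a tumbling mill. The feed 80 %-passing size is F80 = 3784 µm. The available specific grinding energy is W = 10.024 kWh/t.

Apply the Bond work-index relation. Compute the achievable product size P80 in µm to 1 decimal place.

P80 = 100.4 µm

W = 10 Wi / √P80 − 10 Wi / √F80
P80^-0.5 = F80^-0.5 + W/(10 Wi)
  = 10.0240/(10·12.0) + 1/√3784 = 0.083533 + 0.016256 = 0.099790
P80 = (1/0.099790)² = 10.0211² = 100.42 µm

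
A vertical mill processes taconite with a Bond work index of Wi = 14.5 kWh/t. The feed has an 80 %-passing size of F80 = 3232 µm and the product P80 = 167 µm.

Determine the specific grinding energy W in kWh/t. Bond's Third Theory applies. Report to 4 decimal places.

W = 8.6699 kWh/t

W = 10·Wi·(P80^(-½) − F80^(-½))
1/√167 = 0.077382;  1/√3232 = 0.017590
W = 10·14.5·(0.077382 − 0.017590) = 8.6699 kWh/t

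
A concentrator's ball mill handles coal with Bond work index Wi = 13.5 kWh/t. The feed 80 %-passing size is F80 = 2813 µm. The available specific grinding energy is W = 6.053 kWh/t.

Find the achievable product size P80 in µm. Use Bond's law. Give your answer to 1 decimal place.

P80 = 246.5 µm

Bond: W = 10·Wi·(1/√P80 − 1/√F80)
⇒ 1/√P80 = W/(10·Wi) + 1/√F80
  = 6.0530/(10·13.5) + 1/√2813 = 0.044837 + 0.018855 = 0.063692
P80 = (1/0.063692)² = 15.7007² = 246.51 µm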